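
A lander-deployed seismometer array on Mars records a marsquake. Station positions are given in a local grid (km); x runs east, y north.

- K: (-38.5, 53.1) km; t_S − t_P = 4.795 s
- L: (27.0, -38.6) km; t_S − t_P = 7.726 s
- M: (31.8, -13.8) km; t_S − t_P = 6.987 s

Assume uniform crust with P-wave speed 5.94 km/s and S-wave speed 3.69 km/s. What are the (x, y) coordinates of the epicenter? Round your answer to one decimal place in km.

Distance from S−P lag: d = Δt · v_P v_S / (v_P − v_S) = Δt · (5.94·3.69)/(5.94−3.69) ≈ 9.7416·Δt.
So d_K = 46.71, d_L = 75.26, d_M = 68.06 km.
Circle about each station: (x + 38.5)² + (y − 53.1)² = 46.71²; (x − 27.0)² + (y + 38.6)² = 75.26²; (x − 31.8)² + (y + 13.8)² = 68.06².
Subtracting the K equation from the L and M equations removes the quadratic terms:
131.0 x − 183.4 y = -5565.14
140.6 x − 133.8 y = -5550.52
Solving the 2×2 system: x ≈ -33.1, y ≈ 6.7 km.

x ≈ -33.1 km, y ≈ 6.7 km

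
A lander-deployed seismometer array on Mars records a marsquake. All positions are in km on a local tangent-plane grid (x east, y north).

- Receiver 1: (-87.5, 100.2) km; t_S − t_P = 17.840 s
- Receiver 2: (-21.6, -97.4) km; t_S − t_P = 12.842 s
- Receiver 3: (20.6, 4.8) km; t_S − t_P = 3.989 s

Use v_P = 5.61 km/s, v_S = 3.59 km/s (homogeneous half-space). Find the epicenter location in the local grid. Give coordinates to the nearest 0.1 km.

Distance from S−P lag: d = Δt · v_P v_S / (v_P − v_S) = Δt · (5.61·3.59)/(5.61−3.59) ≈ 9.9702·Δt.
So d_Receiver 1 = 177.87, d_Receiver 2 = 128.04, d_Receiver 3 = 39.77 km.
Circle about each station: (x + 87.5)² + (y − 100.2)² = 177.87²; (x + 21.6)² + (y + 97.4)² = 128.04²; (x − 20.6)² + (y − 4.8)² = 39.77².
Subtracting the Receiver 1 equation from the Receiver 2 and Receiver 3 equations removes the quadratic terms:
131.8 x − 395.2 y = 7500.53
216.2 x − 190.8 y = 12807.19
Solving the 2×2 system: x ≈ 60.2, y ≈ 1.1 km.
Check against Receiver 1 (with the unrounded x, y): √((x + 87.5)²+(y − 100.2)²) = 177.87 ≈ 177.87 km. ✓

(60.2, 1.1)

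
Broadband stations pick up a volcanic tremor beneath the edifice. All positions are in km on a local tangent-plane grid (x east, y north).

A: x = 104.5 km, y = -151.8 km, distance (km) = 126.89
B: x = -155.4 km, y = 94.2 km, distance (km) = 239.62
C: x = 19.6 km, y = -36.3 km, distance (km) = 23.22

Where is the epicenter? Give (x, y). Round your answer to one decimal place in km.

Circle about each station: (x − 104.5)² + (y + 151.8)² = 126.89²; (x + 155.4)² + (y − 94.2)² = 239.62²; (x − 19.6)² + (y + 36.3)² = 23.22².
Subtracting the A equation from the B and C equations removes the quadratic terms:
-519.8 x + 492.0 y = -42257.36
-169.8 x + 231.0 y = -16699.74
Solving the 2×2 system: x ≈ 42.3, y ≈ -41.2 km.
Check against A (with the unrounded x, y): √((x − 104.5)²+(y + 151.8)²) = 126.89 ≈ 126.89 km. ✓

42.3 km east, -41.2 km north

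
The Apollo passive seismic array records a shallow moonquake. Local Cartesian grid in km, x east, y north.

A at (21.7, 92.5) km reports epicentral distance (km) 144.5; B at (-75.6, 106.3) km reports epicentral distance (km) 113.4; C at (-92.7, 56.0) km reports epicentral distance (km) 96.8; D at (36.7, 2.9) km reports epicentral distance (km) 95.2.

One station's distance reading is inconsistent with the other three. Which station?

B

Solve using three stations at a time. Using A, C, D (subtract circle equations pairwise → linear system) gives (x, y) ≈ (-52.0, -31.8).
Distances from that point to each station vs reported:
  A: calculated 144.5 vs reported 144.5 → residual 0.0 km
  B: calculated 140.1 vs reported 113.4 → residual 26.7 km
  C: calculated 96.8 vs reported 96.8 → residual 0.0 km
  D: calculated 95.2 vs reported 95.2 → residual 0.0 km
A, C, D are mutually consistent (residuals ≈ 0); B is off by 26.7 km.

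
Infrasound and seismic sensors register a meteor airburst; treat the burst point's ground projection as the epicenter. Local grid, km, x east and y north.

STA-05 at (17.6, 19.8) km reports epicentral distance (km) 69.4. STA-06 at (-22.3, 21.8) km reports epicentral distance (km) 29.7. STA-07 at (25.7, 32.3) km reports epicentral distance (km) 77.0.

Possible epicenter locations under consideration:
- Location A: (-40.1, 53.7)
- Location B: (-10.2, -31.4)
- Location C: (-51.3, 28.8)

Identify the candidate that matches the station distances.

For each candidate, compare |candidate − station| to the reported distance:
Location A: residuals STA-05 2.5, STA-06 6.8, STA-07 7.8 → max 7.8 km
Location B: residuals STA-05 11.1, STA-06 24.9, STA-07 3.9 → max 24.9 km
Location C: residuals STA-05 0.1, STA-06 0.1, STA-07 0.1 → max 0.1 km
Only Location C has all residuals ≈ 0.

Location C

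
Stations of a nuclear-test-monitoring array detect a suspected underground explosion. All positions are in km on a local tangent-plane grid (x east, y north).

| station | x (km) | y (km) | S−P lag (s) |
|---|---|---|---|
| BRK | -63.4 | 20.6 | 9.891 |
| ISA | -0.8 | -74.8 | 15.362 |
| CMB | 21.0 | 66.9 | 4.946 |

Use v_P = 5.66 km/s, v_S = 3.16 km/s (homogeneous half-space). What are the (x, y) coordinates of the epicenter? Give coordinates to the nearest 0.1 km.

(5.9, 34.9)

Distance from S−P lag: d = Δt · v_P v_S / (v_P − v_S) = Δt · (5.66·3.16)/(5.66−3.16) ≈ 7.1542·Δt.
So d_BRK = 70.76, d_ISA = 109.90, d_CMB = 35.38 km.
Circle about each station: (x + 63.4)² + (y − 20.6)² = 70.76²; (x + 0.8)² + (y + 74.8)² = 109.90²; (x − 21.0)² + (y − 66.9)² = 35.38².
Subtracting the BRK equation from the ISA and CMB equations removes the quadratic terms:
125.2 x − 190.8 y = -5919.27
168.8 x + 92.6 y = 4227.92
Solving the 2×2 system: x ≈ 5.9, y ≈ 34.9 km.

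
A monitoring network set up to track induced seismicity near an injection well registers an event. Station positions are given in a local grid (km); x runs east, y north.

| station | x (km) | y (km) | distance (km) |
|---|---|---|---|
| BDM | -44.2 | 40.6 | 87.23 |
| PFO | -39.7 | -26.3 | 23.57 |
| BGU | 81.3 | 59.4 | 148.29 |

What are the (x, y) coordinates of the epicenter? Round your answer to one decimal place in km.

-24.6 km east, -44.4 km north

Circle about each station: (x + 44.2)² + (y − 40.6)² = 87.23²; (x + 39.7)² + (y + 26.3)² = 23.57²; (x − 81.3)² + (y − 59.4)² = 148.29².
Subtracting the BDM equation from the PFO and BGU equations removes the quadratic terms:
9.0 x − 133.8 y = 5719.31
251.0 x + 37.6 y = -7844.80
Solving the 2×2 system: x ≈ -24.6, y ≈ -44.4 km.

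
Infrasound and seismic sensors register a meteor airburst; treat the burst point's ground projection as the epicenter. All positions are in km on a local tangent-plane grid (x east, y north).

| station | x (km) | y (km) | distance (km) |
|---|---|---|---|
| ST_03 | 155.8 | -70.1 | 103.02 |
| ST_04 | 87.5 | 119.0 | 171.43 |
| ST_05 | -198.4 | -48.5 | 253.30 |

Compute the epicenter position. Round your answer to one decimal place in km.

x ≈ 54.9 km, y ≈ -49.3 km

Circle about each station: (x − 155.8)² + (y + 70.1)² = 103.02²; (x − 87.5)² + (y − 119.0)² = 171.43²; (x + 198.4)² + (y + 48.5)² = 253.30².
Subtracting pairs of circle equations eliminates x²+y² and gives linear equations (the radical axes):
-136.6 x + 378.2 y = -26145.52
-708.4 x + 43.2 y = -41020.61
Solving the 2×2 system: x ≈ 54.9, y ≈ -49.3 km.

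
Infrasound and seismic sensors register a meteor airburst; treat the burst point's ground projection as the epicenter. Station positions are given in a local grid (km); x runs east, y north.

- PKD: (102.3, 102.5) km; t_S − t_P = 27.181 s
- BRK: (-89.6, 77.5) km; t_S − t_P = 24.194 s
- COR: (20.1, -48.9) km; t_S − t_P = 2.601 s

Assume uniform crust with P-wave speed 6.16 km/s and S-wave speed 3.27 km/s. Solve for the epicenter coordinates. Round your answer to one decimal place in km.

Distance from S−P lag: d = Δt · v_P v_S / (v_P − v_S) = Δt · (6.16·3.27)/(6.16−3.27) ≈ 6.9700·Δt.
So d_PKD = 189.45, d_BRK = 168.63, d_COR = 18.13 km.
Circle about each station: (x − 102.3)² + (y − 102.5)² = 189.45²; (x + 89.6)² + (y − 77.5)² = 168.63²; (x − 20.1)² + (y + 48.9)² = 18.13².
Subtracting pairs of circle equations eliminates x²+y² and gives linear equations (the radical axes):
-383.8 x − 50.0 y = 518.10
-164.4 x − 302.8 y = 17386.29
Solving the 2×2 system: x ≈ 6.6, y ≈ -61.0 km.

x ≈ 6.6 km, y ≈ -61.0 km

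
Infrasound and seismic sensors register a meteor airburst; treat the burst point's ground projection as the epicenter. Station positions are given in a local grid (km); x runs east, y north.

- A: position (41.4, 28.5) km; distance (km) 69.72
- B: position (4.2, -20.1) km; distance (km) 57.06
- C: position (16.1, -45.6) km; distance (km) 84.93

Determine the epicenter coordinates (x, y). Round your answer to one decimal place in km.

(-28.3, 26.8)

Circle about each station: (x − 41.4)² + (y − 28.5)² = 69.72²; (x − 4.2)² + (y + 20.1)² = 57.06²; (x − 16.1)² + (y + 45.6)² = 84.93².
Subtracting pairs of circle equations eliminates x²+y² and gives linear equations (the radical axes):
-74.4 x − 97.2 y = -499.53
-50.6 x − 148.2 y = -2539.87
Solving the 2×2 system: x ≈ -28.3, y ≈ 26.8 km.
Check against A (with the unrounded x, y): √((x − 41.4)²+(y − 28.5)²) = 69.72 ≈ 69.72 km. ✓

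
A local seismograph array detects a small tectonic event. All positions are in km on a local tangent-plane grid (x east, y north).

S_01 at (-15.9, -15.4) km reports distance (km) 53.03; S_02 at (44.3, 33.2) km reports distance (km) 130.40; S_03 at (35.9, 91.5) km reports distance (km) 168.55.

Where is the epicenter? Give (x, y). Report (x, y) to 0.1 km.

Circle about each station: (x + 15.9)² + (y + 15.4)² = 53.03²; (x − 44.3)² + (y − 33.2)² = 130.40²; (x − 35.9)² + (y − 91.5)² = 168.55².
Subtracting the S_01 equation from the S_02 and S_03 equations removes the quadratic terms:
120.4 x + 97.2 y = -11617.22
103.6 x + 213.8 y = -16425.83
Solving the 2×2 system: x ≈ -56.6, y ≈ -49.4 km.
Check against S_01 (with the unrounded x, y): √((x + 15.9)²+(y + 15.4)²) = 53.04 ≈ 53.03 km. ✓

(-56.6, -49.4)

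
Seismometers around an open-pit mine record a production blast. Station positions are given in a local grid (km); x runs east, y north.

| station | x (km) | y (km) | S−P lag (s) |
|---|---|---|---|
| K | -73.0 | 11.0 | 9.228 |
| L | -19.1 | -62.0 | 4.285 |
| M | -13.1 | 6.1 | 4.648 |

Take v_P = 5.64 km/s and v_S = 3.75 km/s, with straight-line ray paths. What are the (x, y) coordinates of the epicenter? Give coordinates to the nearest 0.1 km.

x ≈ 19.9 km, y ≈ -34.1 km

Distance from S−P lag: d = Δt · v_P v_S / (v_P − v_S) = Δt · (5.64·3.75)/(5.64−3.75) ≈ 11.1905·Δt.
So d_K = 103.27, d_L = 47.95, d_M = 52.01 km.
Circle about each station: (x + 73.0)² + (y − 11.0)² = 103.27²; (x + 19.1)² + (y + 62.0)² = 47.95²; (x + 13.1)² + (y − 6.1)² = 52.01².
Subtracting pairs of circle equations eliminates x²+y² and gives linear equations (the radical axes):
107.8 x − 146.0 y = 7124.30
119.8 x − 9.8 y = 2718.47
Solving the 2×2 system: x ≈ 19.9, y ≈ -34.1 km.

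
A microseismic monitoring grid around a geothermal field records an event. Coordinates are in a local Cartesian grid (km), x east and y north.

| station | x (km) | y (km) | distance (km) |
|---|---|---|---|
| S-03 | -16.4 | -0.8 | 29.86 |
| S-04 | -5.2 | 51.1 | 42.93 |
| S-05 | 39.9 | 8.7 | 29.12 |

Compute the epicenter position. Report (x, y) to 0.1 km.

Circle about each station: (x + 16.4)² + (y + 0.8)² = 29.86²; (x + 5.2)² + (y − 51.1)² = 42.93²; (x − 39.9)² + (y − 8.7)² = 29.12².
Subtracting the S-03 equation from the S-04 and S-05 equations removes the quadratic terms:
22.4 x + 103.8 y = 1417.28
112.6 x + 19.0 y = 1441.75
Solving the 2×2 system: x ≈ 10.9, y ≈ 11.3 km.

10.9 km east, 11.3 km north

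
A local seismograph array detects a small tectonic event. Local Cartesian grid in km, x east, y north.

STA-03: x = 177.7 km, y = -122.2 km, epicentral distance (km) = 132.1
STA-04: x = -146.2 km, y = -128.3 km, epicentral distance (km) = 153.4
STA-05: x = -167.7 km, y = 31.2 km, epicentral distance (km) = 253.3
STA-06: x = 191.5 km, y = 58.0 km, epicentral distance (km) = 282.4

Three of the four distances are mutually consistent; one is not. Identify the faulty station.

Solve using three stations at a time. Using STA-04, STA-05, STA-06 (subtract circle equations pairwise → linear system) gives (x, y) ≈ (5.0, -154.1).
Distances from that point to each station vs reported:
  STA-03: calculated 175.6 vs reported 132.1 → residual 43.5 km
  STA-04: calculated 153.4 vs reported 153.4 → residual 0.0 km
  STA-05: calculated 253.3 vs reported 253.3 → residual 0.0 km
  STA-06: calculated 282.4 vs reported 282.4 → residual 0.0 km
STA-04, STA-05, STA-06 are mutually consistent (residuals ≈ 0); STA-03 is off by 43.5 km.

STA-03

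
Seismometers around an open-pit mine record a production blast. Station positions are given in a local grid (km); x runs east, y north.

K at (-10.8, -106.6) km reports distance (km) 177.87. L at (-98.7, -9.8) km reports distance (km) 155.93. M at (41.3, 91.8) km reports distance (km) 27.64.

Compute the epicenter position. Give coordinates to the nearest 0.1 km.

Circle about each station: (x + 10.8)² + (y + 106.6)² = 177.87²; (x + 98.7)² + (y + 9.8)² = 155.93²; (x − 41.3)² + (y − 91.8)² = 27.64².
Subtracting pairs of circle equations eliminates x²+y² and gives linear equations (the radical axes):
-175.8 x + 193.6 y = 5681.10
104.2 x + 396.8 y = 29526.50
Solving the 2×2 system: x ≈ 38.5, y ≈ 64.3 km.
Check against K (with the unrounded x, y): √((x + 10.8)²+(y + 106.6)²) = 177.87 ≈ 177.87 km. ✓

x ≈ 38.5 km, y ≈ 64.3 km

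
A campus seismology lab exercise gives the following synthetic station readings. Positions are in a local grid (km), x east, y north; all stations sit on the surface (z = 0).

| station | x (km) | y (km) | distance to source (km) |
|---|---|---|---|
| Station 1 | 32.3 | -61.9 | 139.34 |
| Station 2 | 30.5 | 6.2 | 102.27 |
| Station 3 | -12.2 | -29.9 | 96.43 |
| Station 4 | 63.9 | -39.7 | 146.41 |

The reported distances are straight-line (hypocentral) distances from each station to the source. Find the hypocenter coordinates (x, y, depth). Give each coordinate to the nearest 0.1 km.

x ≈ -44.8 km, y ≈ 35.9 km, depth ≈ 62.5 km

Each station gives a sphere (x−x_i)² + (y−y_i)² + z² = d_i² (stations at z=0).
Subtracting the Station 1 sphere from Station 2 and Station 3: z² cancels, leaving linear equations in x and y:
-3.6 x + 136.2 y = 5050.27
-89.0 x + 64.0 y = 6284.84
Solving: x ≈ -44.804, y ≈ 35.896 km (keep extra digits for the depth step; rounded: -44.8, 35.9).
Then from the Station 1 sphere: z² = 139.34² − (x − 32.3)² − (y + 61.9)² with x = -44.804, y = 35.896, so z ≈ 62.502 ≈ 62.5 km.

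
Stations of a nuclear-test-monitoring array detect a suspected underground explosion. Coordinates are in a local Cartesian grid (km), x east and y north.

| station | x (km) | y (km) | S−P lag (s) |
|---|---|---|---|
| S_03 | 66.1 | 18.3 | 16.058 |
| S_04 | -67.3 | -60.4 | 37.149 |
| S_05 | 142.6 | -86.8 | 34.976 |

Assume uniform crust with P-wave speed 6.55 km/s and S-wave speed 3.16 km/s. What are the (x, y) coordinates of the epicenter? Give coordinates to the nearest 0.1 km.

(75.4, 115.9)

Distance from S−P lag: d = Δt · v_P v_S / (v_P − v_S) = Δt · (6.55·3.16)/(6.55−3.16) ≈ 6.1056·Δt.
So d_S_03 = 98.04, d_S_04 = 226.82, d_S_05 = 213.55 km.
Circle about each station: (x − 66.1)² + (y − 18.3)² = 98.04²; (x + 67.3)² + (y + 60.4)² = 226.82²; (x − 142.6)² + (y + 86.8)² = 213.55².
Subtracting pairs of circle equations eliminates x²+y² and gives linear equations (the radical axes):
-266.8 x − 157.4 y = -38362.12
153.0 x − 210.2 y = -12826.86
Solving the 2×2 system: x ≈ 75.4, y ≈ 115.9 km.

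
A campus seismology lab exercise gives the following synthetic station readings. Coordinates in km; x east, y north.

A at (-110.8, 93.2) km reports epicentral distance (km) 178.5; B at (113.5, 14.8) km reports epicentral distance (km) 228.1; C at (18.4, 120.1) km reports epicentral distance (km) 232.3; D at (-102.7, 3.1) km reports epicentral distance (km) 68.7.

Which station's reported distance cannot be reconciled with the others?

D

Solve using three stations at a time. Using A, B, C (subtract circle equations pairwise → linear system) gives (x, y) ≈ (-92.0, -84.3).
Distances from that point to each station vs reported:
  A: calculated 178.5 vs reported 178.5 → residual 0.0 km
  B: calculated 228.1 vs reported 228.1 → residual 0.0 km
  C: calculated 232.3 vs reported 232.3 → residual 0.0 km
  D: calculated 88.1 vs reported 68.7 → residual 19.4 km
A, B, C are mutually consistent (residuals ≈ 0); D is off by 19.4 km.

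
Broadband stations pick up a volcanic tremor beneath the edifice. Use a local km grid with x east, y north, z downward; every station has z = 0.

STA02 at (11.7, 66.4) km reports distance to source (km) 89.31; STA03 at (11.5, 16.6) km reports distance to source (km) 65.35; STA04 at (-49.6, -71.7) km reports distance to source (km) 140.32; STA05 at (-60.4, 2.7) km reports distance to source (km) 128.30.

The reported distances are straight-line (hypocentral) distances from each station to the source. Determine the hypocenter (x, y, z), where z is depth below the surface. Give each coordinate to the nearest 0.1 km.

Each station gives a sphere (x−x_i)² + (y−y_i)² + z² = d_i² (stations at z=0).
Subtracting the STA02 sphere from STA03 and STA04: z² cancels, leaving linear equations in x and y:
-0.4 x − 99.6 y = -432.39
-122.6 x − 276.2 y = -8658.23
Solving: x ≈ 61.397, y ≈ 4.095 km (keep extra digits for the depth step; rounded: 61.4, 4.1).
Then from the STA02 sphere: z² = 89.31² − (x − 11.7)² − (y − 66.4)² with x = 61.397, y = 4.095, so z ≈ 40.306 ≈ 40.3 km.
Check against STA05 (with the unrounded solution): distance 128.30 ≈ 128.30 km. ✓

x ≈ 61.4 km, y ≈ 4.1 km, depth ≈ 40.3 km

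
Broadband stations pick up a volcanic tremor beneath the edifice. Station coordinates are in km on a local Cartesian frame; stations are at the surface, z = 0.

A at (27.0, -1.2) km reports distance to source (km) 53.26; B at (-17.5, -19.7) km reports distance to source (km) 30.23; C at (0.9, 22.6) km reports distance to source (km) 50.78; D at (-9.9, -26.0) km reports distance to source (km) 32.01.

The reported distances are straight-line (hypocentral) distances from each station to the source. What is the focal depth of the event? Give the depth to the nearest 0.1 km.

Each station gives a sphere (x−x_i)² + (y−y_i)² + z² = d_i² (stations at z=0).
Subtracting the A sphere from B and C: z² cancels, leaving linear equations in x and y:
-89.0 x − 37.0 y = 1886.67
-52.2 x + 47.6 y = 39.15
Solving: x ≈ -14.795, y ≈ -15.403 km (keep extra digits for the depth step; rounded: -14.8, -15.4).
Then from the A sphere: z² = 53.26² − (x − 27.0)² − (y + 1.2)² with x = -14.795, y = -15.403, so z ≈ 29.801 ≈ 29.8 km.

z ≈ 29.8 km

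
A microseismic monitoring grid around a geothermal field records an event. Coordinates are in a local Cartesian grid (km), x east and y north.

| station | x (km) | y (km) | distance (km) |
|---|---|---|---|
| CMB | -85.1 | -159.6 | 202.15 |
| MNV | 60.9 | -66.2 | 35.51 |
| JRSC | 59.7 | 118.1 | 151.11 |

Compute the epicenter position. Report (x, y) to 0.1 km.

Circle about each station: (x + 85.1)² + (y + 159.6)² = 202.15²; (x − 60.9)² + (y + 66.2)² = 35.51²; (x − 59.7)² + (y − 118.1)² = 151.11².
Subtracting pairs of circle equations eliminates x²+y² and gives linear equations (the radical axes):
292.0 x + 186.8 y = 14980.74
289.6 x + 555.4 y = 2827.92
Solving the 2×2 system: x ≈ 72.1, y ≈ -32.5 km.
Check against CMB (with the unrounded x, y): √((x + 85.1)²+(y + 159.6)²) = 202.15 ≈ 202.15 km. ✓

x ≈ 72.1 km, y ≈ -32.5 km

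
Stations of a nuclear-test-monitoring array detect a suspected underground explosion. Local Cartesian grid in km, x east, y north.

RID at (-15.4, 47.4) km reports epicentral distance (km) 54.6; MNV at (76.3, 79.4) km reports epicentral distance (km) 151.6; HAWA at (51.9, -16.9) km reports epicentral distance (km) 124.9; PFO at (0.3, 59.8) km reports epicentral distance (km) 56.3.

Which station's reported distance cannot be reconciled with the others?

PFO

Solve using three stations at a time. Using RID, MNV, HAWA (subtract circle equations pairwise → linear system) gives (x, y) ≈ (-65.5, 25.7).
Distances from that point to each station vs reported:
  RID: calculated 54.6 vs reported 54.6 → residual 0.0 km
  MNV: calculated 151.6 vs reported 151.6 → residual 0.0 km
  HAWA: calculated 124.9 vs reported 124.9 → residual 0.0 km
  PFO: calculated 74.1 vs reported 56.3 → residual 17.8 km
RID, MNV, HAWA are mutually consistent (residuals ≈ 0); PFO is off by 17.8 km.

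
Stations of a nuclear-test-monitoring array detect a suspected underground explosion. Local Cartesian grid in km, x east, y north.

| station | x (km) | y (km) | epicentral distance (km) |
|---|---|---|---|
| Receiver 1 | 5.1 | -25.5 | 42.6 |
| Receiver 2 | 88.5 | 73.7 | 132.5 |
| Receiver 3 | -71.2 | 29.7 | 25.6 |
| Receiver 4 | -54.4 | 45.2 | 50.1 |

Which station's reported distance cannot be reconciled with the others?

Solve using three stations at a time. Using Receiver 1, Receiver 2, Receiver 4 (subtract circle equations pairwise → linear system) gives (x, y) ≈ (-24.7, 4.9).
Distances from that point to each station vs reported:
  Receiver 1: calculated 42.6 vs reported 42.6 → residual 0.0 km
  Receiver 2: calculated 132.5 vs reported 132.5 → residual 0.0 km
  Receiver 3: calculated 52.7 vs reported 25.6 → residual 27.1 km
  Receiver 4: calculated 50.1 vs reported 50.1 → residual 0.0 km
Receiver 1, Receiver 2, Receiver 4 are mutually consistent (residuals ≈ 0); Receiver 3 is off by 27.1 km.

Receiver 3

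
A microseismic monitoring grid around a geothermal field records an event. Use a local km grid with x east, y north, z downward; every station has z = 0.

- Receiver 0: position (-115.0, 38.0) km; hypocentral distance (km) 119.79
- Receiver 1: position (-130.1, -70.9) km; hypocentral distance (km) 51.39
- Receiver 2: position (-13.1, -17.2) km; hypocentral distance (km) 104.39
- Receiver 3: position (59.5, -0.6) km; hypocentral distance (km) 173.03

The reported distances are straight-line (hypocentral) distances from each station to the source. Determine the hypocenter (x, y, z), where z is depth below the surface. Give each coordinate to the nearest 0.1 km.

x ≈ -93.0 km, y ≈ -74.3 km, depth ≈ 35.4 km

Each station gives a sphere (x−x_i)² + (y−y_i)² + z² = d_i² (stations at z=0).
Subtracting the Receiver 0 sphere from Receiver 1 and Receiver 2: z² cancels, leaving linear equations in x and y:
-30.2 x − 217.8 y = 18992.53
203.8 x − 110.4 y = -10749.18
Solving: x ≈ -92.996, y ≈ -74.307 km (keep extra digits for the depth step; rounded: -93.0, -74.3).
Then from the Receiver 0 sphere: z² = 119.79² − (x + 115.0)² − (y − 38.0)² with x = -92.996, y = -74.307, so z ≈ 35.392 ≈ 35.4 km.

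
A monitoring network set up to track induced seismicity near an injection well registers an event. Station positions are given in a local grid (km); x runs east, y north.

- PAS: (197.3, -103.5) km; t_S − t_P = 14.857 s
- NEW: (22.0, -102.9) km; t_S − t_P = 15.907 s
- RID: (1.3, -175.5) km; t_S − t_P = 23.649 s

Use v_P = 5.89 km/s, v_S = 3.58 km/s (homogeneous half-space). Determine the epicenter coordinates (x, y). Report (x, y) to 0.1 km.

Distance from S−P lag: d = Δt · v_P v_S / (v_P − v_S) = Δt · (5.89·3.58)/(5.89−3.58) ≈ 9.1282·Δt.
So d_PAS = 135.62, d_NEW = 145.20, d_RID = 215.87 km.
Circle about each station: (x − 197.3)² + (y + 103.5)² = 135.62²; (x − 22.0)² + (y + 102.9)² = 145.20²; (x − 1.3)² + (y + 175.5)² = 215.87².
Subtracting the PAS equation from the NEW and RID equations removes the quadratic terms:
-350.6 x + 1.2 y = -41257.39
-392.0 x − 144.0 y = -47044.67
Solving the 2×2 system: x ≈ 117.7, y ≈ 6.3 km.
Check against PAS (with the unrounded x, y): √((x − 197.3)²+(y + 103.5)²) = 135.62 ≈ 135.62 km. ✓

x ≈ 117.7 km, y ≈ 6.3 km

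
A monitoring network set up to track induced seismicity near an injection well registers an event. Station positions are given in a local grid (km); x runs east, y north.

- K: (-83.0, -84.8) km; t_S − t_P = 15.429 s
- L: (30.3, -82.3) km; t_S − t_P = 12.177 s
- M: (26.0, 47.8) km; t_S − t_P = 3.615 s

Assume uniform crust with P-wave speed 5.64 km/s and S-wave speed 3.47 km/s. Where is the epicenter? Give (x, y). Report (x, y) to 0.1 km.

x ≈ 3.5 km, y ≈ 24.2 km

Distance from S−P lag: d = Δt · v_P v_S / (v_P − v_S) = Δt · (5.64·3.47)/(5.64−3.47) ≈ 9.0188·Δt.
So d_K = 139.15, d_L = 109.82, d_M = 32.60 km.
Circle about each station: (x + 83.0)² + (y + 84.8)² = 139.15²; (x − 30.3)² + (y + 82.3)² = 109.82²; (x − 26.0)² + (y − 47.8)² = 32.60².
Subtracting the K equation from the L and M equations removes the quadratic terms:
226.6 x + 5.0 y = 913.63
218.0 x + 265.2 y = 7180.76
Solving the 2×2 system: x ≈ 3.5, y ≈ 24.2 km.
Check against K (with the unrounded x, y): √((x + 83.0)²+(y + 84.8)²) = 139.15 ≈ 139.15 km. ✓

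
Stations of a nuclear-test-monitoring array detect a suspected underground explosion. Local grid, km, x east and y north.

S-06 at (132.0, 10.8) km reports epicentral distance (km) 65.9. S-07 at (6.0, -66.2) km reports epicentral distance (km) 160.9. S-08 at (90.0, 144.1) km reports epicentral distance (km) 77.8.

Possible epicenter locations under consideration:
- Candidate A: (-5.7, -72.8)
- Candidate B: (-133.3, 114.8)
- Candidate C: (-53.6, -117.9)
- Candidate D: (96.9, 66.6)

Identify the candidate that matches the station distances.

Candidate D

For each candidate, compare |candidate − station| to the reported distance:
Candidate A: residuals S-06 95.2, S-07 147.5, S-08 159.3 → max 159.3 km
Candidate B: residuals S-06 219.1, S-07 67.5, S-08 147.4 → max 219.1 km
Candidate C: residuals S-06 160.0, S-07 82.0, S-08 221.0 → max 221.0 km
Candidate D: residuals S-06 0.0, S-07 0.0, S-08 0.0 → max 0.0 km
Only Candidate D has all residuals ≈ 0.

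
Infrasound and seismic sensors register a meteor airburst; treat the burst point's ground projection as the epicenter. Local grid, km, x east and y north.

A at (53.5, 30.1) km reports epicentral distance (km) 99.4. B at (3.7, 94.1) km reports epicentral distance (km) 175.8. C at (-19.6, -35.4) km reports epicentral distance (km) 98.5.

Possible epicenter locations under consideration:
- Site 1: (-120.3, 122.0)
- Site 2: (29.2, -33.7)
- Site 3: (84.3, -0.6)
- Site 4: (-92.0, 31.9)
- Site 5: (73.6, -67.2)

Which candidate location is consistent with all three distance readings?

For each candidate, compare |candidate − station| to the reported distance:
Site 1: residuals A 97.2, B 48.7, C 88.4 → max 97.2 km
Site 2: residuals A 31.1, B 45.5, C 49.7 → max 49.7 km
Site 3: residuals A 55.9, B 51.4, C 11.1 → max 55.9 km
Site 4: residuals A 46.1, B 61.7, C 0.3 → max 61.7 km
Site 5: residuals A 0.0, B 0.0, C 0.0 → max 0.0 km
Only Site 5 has all residuals ≈ 0.

Site 5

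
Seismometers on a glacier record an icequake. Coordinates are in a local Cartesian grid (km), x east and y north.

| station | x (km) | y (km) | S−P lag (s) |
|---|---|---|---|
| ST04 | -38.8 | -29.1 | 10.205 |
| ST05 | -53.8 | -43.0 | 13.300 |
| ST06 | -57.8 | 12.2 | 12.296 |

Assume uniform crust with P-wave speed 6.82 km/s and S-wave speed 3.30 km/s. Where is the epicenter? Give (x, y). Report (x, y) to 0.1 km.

Distance from S−P lag: d = Δt · v_P v_S / (v_P − v_S) = Δt · (6.82·3.30)/(6.82−3.30) ≈ 6.3937·Δt.
So d_ST04 = 65.25, d_ST05 = 85.04, d_ST06 = 78.62 km.
Circle about each station: (x + 38.8)² + (y + 29.1)² = 65.25²; (x + 53.8)² + (y + 43.0)² = 85.04²; (x + 57.8)² + (y − 12.2)² = 78.62².
Subtracting the ST04 equation from the ST05 and ST06 equations removes the quadratic terms:
-30.0 x − 27.8 y = -583.05
-38.0 x + 82.6 y = -786.11
Solving the 2×2 system: x ≈ 19.8, y ≈ -0.4 km.

(19.8, -0.4)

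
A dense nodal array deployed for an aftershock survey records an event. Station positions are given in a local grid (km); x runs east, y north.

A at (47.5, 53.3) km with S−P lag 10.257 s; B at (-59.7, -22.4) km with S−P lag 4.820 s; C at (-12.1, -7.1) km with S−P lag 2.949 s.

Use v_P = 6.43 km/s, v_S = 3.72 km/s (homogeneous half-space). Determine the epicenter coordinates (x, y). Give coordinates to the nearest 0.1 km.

Distance from S−P lag: d = Δt · v_P v_S / (v_P − v_S) = Δt · (6.43·3.72)/(6.43−3.72) ≈ 8.8264·Δt.
So d_A = 90.53, d_B = 42.54, d_C = 26.03 km.
Circle about each station: (x − 47.5)² + (y − 53.3)² = 90.53²; (x + 59.7)² + (y + 22.4)² = 42.54²; (x + 12.1)² + (y + 7.1)² = 26.03².
Subtracting pairs of circle equations eliminates x²+y² and gives linear equations (the radical axes):
-214.4 x − 151.4 y = 5354.74
-119.2 x − 120.8 y = 2617.80
Solving the 2×2 system: x ≈ -31.9, y ≈ 9.8 km.

(-31.9, 9.8)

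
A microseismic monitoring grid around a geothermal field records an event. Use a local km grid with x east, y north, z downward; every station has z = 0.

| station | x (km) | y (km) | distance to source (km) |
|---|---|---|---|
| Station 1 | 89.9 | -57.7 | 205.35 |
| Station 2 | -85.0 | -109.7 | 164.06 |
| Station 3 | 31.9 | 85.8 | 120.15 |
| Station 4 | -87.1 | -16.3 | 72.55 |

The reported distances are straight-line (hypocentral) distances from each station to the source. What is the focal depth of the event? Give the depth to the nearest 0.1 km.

z ≈ 20.8 km

Each station gives a sphere (x−x_i)² + (y−y_i)² + z² = d_i² (stations at z=0).
Subtracting the Station 1 sphere from Station 2 and Station 3: z² cancels, leaving linear equations in x and y:
-349.8 x − 104.0 y = 23100.73
-116.0 x + 287.0 y = 24700.55
Solving: x ≈ -81.798, y ≈ 53.003 km (keep extra digits for the depth step; rounded: -81.8, 53.0).
Then from the Station 1 sphere: z² = 205.35² − (x − 89.9)² − (y + 57.7)² with x = -81.798, y = 53.003, so z ≈ 20.815 ≈ 20.8 km.
Check against Station 4 (with the unrounded solution): distance 72.55 ≈ 72.55 km. ✓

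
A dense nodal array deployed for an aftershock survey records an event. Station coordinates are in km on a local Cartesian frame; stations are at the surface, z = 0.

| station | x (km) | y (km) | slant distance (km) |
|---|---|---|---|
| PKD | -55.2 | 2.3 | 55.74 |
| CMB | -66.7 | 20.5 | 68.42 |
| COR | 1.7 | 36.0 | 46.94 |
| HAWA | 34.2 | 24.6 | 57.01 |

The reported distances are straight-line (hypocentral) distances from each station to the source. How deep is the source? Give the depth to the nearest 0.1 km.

Each station gives a sphere (x−x_i)² + (y−y_i)² + z² = d_i² (stations at z=0).
Subtracting the PKD sphere from CMB and COR: z² cancels, leaving linear equations in x and y:
-23.0 x + 36.4 y = 242.46
113.8 x + 67.4 y = -849.86
Solving: x ≈ -8.305, y ≈ 1.413 km (keep extra digits for the depth step; rounded: -8.3, 1.4).
Then from the PKD sphere: z² = 55.74² − (x + 55.2)² − (y − 2.3)² with x = -8.305, y = 1.413, so z ≈ 30.117 ≈ 30.1 km.

30.1 km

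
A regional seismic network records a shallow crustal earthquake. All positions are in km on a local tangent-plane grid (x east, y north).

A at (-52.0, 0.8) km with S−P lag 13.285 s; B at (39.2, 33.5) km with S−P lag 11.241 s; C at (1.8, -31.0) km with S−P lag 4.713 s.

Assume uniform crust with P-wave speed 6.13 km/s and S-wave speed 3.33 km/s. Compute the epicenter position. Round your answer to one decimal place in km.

(31.6, -48.1)

Distance from S−P lag: d = Δt · v_P v_S / (v_P − v_S) = Δt · (6.13·3.33)/(6.13−3.33) ≈ 7.2903·Δt.
So d_A = 96.85, d_B = 81.95, d_C = 34.36 km.
Circle about each station: (x + 52.0)² + (y − 0.8)² = 96.85²; (x − 39.2)² + (y − 33.5)² = 81.95²; (x − 1.8)² + (y + 31.0)² = 34.36².
Subtracting the A equation from the B and C equations removes the quadratic terms:
182.4 x + 65.4 y = 2618.37
107.6 x − 63.6 y = 6458.91
Solving the 2×2 system: x ≈ 31.6, y ≈ -48.1 km.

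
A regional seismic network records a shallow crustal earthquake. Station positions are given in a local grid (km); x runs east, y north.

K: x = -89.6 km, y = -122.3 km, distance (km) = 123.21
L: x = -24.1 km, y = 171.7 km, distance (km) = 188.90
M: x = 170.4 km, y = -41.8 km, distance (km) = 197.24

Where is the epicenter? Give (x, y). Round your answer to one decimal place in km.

x ≈ -25.3 km, y ≈ -17.2 km

Circle about each station: (x + 89.6)² + (y + 122.3)² = 123.21²; (x + 24.1)² + (y − 171.7)² = 188.90²; (x − 170.4)² + (y + 41.8)² = 197.24².
Subtracting the K equation from the L and M equations removes the quadratic terms:
131.0 x + 588.0 y = -13426.26
520.0 x + 161.0 y = -15924.96
Solving the 2×2 system: x ≈ -25.3, y ≈ -17.2 km.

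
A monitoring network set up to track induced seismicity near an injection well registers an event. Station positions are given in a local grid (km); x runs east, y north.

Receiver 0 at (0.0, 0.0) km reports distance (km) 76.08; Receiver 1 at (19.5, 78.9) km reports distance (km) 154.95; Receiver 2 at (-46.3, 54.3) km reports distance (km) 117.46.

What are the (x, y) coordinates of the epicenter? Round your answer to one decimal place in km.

Circle about each station: x² + y² = 76.08²; (x − 19.5)² + (y − 78.9)² = 154.95²; (x + 46.3)² + (y − 54.3)² = 117.46².
Subtracting the Receiver 0 equation from the Receiver 1 and Receiver 2 equations removes the quadratic terms:
39.0 x + 157.8 y = -11615.88
-92.6 x + 108.6 y = -2916.51
Solving the 2×2 system: x ≈ -42.5, y ≈ -63.1 km.
Check against Receiver 0 (with the unrounded x, y): √(x²+y²) = 76.09 ≈ 76.08 km. ✓

(-42.5, -63.1)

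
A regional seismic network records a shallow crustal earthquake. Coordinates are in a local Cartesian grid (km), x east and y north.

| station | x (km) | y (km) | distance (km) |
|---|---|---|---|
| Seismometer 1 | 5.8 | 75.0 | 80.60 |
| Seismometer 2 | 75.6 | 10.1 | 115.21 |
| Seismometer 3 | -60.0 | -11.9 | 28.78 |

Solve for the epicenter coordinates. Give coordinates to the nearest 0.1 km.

(-39.6, 8.4)

Circle about each station: (x − 5.8)² + (y − 75.0)² = 80.60²; (x − 75.6)² + (y − 10.1)² = 115.21²; (x + 60.0)² + (y + 11.9)² = 28.78².
Subtracting the Seismometer 1 equation from the Seismometer 2 and Seismometer 3 equations removes the quadratic terms:
139.6 x − 129.8 y = -6618.25
-131.6 x − 173.8 y = 3751.04
Solving the 2×2 system: x ≈ -39.6, y ≈ 8.4 km.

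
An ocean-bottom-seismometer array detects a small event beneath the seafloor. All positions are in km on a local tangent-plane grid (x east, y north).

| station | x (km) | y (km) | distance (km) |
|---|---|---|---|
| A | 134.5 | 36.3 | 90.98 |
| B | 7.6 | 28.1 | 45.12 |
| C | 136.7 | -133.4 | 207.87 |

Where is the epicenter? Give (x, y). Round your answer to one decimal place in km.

Circle about each station: (x − 134.5)² + (y − 36.3)² = 90.98²; (x − 7.6)² + (y − 28.1)² = 45.12²; (x − 136.7)² + (y + 133.4)² = 207.87².
Subtracting pairs of circle equations eliminates x²+y² and gives linear equations (the radical axes):
-253.8 x − 16.4 y = -12319.02
4.4 x − 339.4 y = -17858.07
Solving the 2×2 system: x ≈ 45.1, y ≈ 53.2 km.

45.1 km east, 53.2 km north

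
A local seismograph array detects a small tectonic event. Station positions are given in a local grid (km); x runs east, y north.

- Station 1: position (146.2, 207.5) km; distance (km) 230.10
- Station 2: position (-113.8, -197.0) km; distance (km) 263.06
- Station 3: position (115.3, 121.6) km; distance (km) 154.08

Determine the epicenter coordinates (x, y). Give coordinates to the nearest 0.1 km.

(-20.6, 49.0)

Circle about each station: (x − 146.2)² + (y − 207.5)² = 230.10²; (x + 113.8)² + (y + 197.0)² = 263.06²; (x − 115.3)² + (y − 121.6)² = 154.08².
Subtracting the Station 1 equation from the Station 2 and Station 3 equations removes the quadratic terms:
-520.0 x − 809.0 y = -28925.80
-61.8 x − 171.8 y = -7144.68
Solving the 2×2 system: x ≈ -20.6, y ≈ 49.0 km.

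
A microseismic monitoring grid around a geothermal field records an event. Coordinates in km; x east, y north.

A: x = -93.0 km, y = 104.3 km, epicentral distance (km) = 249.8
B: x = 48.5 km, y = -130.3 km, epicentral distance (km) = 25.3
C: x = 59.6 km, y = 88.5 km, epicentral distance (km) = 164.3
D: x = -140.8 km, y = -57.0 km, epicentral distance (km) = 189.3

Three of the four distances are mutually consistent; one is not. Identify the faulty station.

C

Solve using three stations at a time. Using A, B, D (subtract circle equations pairwise → linear system) gives (x, y) ≈ (42.1, -105.8).
Distances from that point to each station vs reported:
  A: calculated 249.8 vs reported 249.8 → residual 0.0 km
  B: calculated 25.3 vs reported 25.3 → residual 0.0 km
  C: calculated 195.1 vs reported 164.3 → residual 30.8 km
  D: calculated 189.3 vs reported 189.3 → residual 0.0 km
A, B, D are mutually consistent (residuals ≈ 0); C is off by 30.8 km.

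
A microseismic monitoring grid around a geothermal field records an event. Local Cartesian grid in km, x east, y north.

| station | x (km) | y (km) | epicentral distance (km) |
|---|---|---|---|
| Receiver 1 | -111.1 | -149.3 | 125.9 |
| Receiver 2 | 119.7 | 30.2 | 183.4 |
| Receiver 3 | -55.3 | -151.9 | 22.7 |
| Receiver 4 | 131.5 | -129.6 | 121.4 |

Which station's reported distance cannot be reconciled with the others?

Solve using three stations at a time. Using Receiver 1, Receiver 2, Receiver 4 (subtract circle equations pairwise → linear system) gives (x, y) ≈ (10.7, -117.3).
Distances from that point to each station vs reported:
  Receiver 1: calculated 125.9 vs reported 125.9 → residual 0.0 km
  Receiver 2: calculated 183.4 vs reported 183.4 → residual 0.0 km
  Receiver 3: calculated 74.5 vs reported 22.7 → residual 51.8 km
  Receiver 4: calculated 121.4 vs reported 121.4 → residual 0.0 km
Receiver 1, Receiver 2, Receiver 4 are mutually consistent (residuals ≈ 0); Receiver 3 is off by 51.8 km.

Receiver 3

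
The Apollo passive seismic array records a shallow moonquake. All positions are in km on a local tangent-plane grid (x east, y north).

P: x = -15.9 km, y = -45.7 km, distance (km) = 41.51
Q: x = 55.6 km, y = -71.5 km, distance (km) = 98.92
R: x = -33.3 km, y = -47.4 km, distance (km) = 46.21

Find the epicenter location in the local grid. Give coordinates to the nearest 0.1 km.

Circle about each station: (x + 15.9)² + (y + 45.7)² = 41.51²; (x − 55.6)² + (y + 71.5)² = 98.92²; (x + 33.3)² + (y + 47.4)² = 46.21².
Subtracting pairs of circle equations eliminates x²+y² and gives linear equations (the radical axes):
143.0 x − 51.6 y = -2199.78
-34.8 x − 3.4 y = 602.07
Solving the 2×2 system: x ≈ -16.9, y ≈ -4.2 km.
Check against P (with the unrounded x, y): √((x + 15.9)²+(y + 45.7)²) = 41.53 ≈ 41.51 km. ✓

-16.9 km east, -4.2 km north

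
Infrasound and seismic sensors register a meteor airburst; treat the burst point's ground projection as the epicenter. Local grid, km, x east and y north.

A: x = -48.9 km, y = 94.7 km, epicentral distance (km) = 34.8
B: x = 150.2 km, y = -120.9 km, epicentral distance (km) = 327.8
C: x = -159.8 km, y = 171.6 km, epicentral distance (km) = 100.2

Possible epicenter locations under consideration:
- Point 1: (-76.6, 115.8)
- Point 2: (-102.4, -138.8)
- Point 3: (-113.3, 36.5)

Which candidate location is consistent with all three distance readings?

For each candidate, compare |candidate − station| to the reported distance:
Point 1: residuals A 0.0, B 0.0, C 0.0 → max 0.0 km
Point 2: residuals A 204.8, B 74.6, C 215.5 → max 215.5 km
Point 3: residuals A 52.0, B 20.9, C 42.7 → max 52.0 km
Only Point 1 has all residuals ≈ 0.

Point 1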